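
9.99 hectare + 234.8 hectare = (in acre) 604.9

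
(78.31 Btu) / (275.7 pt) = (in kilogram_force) 8.662e+04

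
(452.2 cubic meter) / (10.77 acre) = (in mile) 6.447e-06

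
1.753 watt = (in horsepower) 0.002351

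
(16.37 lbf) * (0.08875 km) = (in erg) 6.463e+10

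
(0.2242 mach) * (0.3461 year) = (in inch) 3.28e+10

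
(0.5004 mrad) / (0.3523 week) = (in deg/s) 1.346e-07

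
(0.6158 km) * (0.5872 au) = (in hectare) 5.409e+09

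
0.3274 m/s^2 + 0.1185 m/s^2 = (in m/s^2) 0.4459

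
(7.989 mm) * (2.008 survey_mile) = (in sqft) 277.9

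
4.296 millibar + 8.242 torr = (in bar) 0.01528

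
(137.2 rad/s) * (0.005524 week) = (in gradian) 2.918e+07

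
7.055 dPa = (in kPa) 0.0007055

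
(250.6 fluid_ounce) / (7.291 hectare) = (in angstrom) 1016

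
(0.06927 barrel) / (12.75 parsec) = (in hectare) 2.799e-24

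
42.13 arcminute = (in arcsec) 2528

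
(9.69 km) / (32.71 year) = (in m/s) 9.394e-06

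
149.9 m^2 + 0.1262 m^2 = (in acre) 0.03707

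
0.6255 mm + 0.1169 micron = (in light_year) 6.613e-20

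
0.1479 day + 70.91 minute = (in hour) 4.731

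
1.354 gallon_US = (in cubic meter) 0.005125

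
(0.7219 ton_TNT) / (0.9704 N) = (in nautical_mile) 1.681e+06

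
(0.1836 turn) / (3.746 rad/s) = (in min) 0.005133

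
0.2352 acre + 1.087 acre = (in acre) 1.322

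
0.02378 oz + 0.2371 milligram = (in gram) 0.6744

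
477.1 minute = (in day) 0.3313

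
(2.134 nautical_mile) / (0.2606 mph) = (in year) 0.001076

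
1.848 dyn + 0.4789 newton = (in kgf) 0.04884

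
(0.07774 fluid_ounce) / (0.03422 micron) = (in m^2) 67.18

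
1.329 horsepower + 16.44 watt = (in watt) 1007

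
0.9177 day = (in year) 0.002514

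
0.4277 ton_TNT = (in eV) 1.117e+28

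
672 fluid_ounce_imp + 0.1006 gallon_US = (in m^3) 0.01947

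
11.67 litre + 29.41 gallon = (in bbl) 0.7736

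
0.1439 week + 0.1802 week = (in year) 0.006216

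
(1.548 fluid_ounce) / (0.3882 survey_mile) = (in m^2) 7.328e-08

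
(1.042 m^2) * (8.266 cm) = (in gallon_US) 22.75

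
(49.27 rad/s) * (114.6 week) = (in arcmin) 1.174e+13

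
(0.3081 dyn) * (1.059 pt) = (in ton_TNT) 2.751e-19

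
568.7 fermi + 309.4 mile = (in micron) 4.979e+11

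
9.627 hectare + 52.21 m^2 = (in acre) 23.8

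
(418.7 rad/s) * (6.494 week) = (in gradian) 1.047e+11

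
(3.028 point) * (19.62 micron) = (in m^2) 2.096e-08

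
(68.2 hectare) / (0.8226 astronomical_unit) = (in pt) 0.01571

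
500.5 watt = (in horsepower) 0.6712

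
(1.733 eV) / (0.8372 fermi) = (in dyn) 33.16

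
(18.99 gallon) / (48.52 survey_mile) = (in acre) 2.275e-10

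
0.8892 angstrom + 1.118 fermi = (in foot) 2.917e-10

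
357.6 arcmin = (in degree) 5.96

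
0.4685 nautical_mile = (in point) 2.46e+06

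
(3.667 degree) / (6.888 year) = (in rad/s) 2.946e-10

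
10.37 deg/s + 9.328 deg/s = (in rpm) 3.283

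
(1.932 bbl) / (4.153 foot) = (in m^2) 0.2427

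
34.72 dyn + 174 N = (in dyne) 1.74e+07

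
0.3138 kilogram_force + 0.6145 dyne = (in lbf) 0.6918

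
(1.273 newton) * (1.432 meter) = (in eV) 1.138e+19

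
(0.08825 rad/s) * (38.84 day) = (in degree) 1.697e+07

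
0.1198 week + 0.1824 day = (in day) 1.021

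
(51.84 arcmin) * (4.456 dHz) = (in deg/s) 0.385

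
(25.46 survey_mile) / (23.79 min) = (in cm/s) 2871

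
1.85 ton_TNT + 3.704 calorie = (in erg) 7.74e+16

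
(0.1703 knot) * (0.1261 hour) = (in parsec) 1.289e-15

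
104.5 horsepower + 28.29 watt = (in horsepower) 104.5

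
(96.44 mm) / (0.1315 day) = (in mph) 1.899e-05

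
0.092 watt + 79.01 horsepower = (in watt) 5.892e+04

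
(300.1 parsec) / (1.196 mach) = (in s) 2.274e+16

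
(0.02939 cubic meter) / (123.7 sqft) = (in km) 2.557e-06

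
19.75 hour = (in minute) 1185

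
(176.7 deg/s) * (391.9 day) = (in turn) 1.662e+07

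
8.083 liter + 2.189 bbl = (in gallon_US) 94.07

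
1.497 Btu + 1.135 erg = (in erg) 1.579e+10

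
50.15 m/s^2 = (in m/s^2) 50.15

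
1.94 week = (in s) 1.173e+06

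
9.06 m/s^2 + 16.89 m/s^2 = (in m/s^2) 25.95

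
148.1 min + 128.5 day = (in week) 18.37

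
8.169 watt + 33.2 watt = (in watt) 41.37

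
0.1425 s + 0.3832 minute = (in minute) 0.3856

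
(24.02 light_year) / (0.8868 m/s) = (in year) 8.126e+09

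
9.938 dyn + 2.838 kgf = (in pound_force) 6.257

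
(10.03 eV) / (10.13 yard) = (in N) 1.735e-19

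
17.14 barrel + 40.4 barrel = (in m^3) 9.148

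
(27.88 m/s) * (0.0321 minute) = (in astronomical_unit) 3.589e-10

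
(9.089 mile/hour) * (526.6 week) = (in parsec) 4.194e-08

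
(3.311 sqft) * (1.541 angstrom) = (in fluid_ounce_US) 1.603e-06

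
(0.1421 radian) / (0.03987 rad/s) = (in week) 5.893e-06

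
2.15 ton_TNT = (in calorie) 2.15e+09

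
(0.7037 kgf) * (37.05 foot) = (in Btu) 0.07386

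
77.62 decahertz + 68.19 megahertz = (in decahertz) 6.819e+06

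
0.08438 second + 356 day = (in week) 50.86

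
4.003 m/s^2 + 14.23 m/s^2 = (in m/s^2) 18.23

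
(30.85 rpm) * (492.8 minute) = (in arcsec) 1.97e+10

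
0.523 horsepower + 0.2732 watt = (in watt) 390.3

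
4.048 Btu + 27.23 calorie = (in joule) 4385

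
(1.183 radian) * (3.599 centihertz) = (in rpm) 0.4066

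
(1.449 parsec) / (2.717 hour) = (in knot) 8.886e+12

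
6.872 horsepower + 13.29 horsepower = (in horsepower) 20.16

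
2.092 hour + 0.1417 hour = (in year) 0.000255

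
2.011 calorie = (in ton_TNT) 2.011e-09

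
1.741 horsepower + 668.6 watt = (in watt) 1967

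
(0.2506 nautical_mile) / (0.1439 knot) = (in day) 0.07256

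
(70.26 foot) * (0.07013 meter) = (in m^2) 1.502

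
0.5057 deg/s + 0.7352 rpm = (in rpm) 0.8195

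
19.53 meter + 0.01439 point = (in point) 5.536e+04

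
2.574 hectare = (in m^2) 2.574e+04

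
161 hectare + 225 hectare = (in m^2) 3.86e+06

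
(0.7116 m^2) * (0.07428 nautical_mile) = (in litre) 9.789e+04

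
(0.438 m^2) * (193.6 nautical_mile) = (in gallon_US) 4.149e+07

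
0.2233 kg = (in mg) 2.233e+05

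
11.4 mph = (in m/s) 5.096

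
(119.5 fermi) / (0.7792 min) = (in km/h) 9.202e-15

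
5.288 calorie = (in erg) 2.212e+08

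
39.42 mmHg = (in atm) 0.05187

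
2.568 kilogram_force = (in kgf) 2.568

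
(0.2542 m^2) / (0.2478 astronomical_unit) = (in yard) 7.499e-12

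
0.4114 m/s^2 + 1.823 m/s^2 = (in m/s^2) 2.234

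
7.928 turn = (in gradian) 3171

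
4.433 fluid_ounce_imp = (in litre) 0.126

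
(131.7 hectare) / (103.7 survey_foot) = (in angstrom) 4.167e+14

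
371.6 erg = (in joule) 3.716e-05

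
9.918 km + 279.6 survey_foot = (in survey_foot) 3.282e+04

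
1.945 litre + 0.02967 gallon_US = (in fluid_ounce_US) 69.57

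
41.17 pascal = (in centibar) 0.04117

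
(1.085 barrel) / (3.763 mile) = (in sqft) 0.0003066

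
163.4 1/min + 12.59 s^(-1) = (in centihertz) 1531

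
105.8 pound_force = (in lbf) 105.8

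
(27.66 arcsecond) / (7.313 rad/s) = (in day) 2.122e-10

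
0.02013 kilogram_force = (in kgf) 0.02013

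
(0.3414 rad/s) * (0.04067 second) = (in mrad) 13.88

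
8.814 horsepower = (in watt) 6573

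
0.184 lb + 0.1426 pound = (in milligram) 1.481e+05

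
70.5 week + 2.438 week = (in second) 4.411e+07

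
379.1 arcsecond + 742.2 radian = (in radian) 742.2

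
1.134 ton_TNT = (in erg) 4.745e+16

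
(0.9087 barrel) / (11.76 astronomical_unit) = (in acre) 2.029e-17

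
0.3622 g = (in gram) 0.3622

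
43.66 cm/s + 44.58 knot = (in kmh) 84.13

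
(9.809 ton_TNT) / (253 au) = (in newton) 0.001084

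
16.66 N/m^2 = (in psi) 0.002416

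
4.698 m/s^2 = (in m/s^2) 4.698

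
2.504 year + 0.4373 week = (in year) 2.512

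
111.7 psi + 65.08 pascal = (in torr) 5777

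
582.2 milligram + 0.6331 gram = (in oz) 0.04287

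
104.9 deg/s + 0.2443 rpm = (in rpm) 17.73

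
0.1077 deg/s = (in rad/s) 0.00188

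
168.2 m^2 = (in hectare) 0.01682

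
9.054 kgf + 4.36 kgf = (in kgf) 13.41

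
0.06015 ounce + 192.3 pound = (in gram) 8.723e+04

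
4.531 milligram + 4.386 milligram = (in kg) 8.917e-06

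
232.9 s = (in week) 0.0003851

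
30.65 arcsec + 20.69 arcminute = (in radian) 0.006167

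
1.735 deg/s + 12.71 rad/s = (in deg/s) 730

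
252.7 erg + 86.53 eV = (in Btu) 2.395e-08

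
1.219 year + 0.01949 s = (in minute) 6.407e+05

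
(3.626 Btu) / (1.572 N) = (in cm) 2.434e+05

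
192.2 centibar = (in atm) 1.897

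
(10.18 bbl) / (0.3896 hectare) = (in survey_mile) 2.581e-07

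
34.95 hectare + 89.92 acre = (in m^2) 7.134e+05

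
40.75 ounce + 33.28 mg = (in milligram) 1.155e+06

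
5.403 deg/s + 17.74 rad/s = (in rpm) 170.3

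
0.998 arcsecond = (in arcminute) 0.01663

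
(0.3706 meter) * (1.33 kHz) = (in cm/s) 4.929e+04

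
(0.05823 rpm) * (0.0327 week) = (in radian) 120.6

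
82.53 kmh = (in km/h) 82.53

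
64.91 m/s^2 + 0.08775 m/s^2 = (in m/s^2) 65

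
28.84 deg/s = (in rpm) 4.807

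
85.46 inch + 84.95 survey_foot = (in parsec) 9.095e-16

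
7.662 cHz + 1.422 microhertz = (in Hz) 0.07662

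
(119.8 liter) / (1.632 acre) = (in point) 0.05142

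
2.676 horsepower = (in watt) 1995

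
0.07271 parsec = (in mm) 2.244e+18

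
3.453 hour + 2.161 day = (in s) 1.991e+05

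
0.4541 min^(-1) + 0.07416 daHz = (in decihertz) 7.492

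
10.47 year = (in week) 545.9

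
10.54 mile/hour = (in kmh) 16.96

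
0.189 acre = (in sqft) 8233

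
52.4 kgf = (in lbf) 115.5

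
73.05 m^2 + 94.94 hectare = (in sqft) 1.022e+07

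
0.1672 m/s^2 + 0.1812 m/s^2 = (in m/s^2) 0.3484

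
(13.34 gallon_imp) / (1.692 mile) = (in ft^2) 0.0002397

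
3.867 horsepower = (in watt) 2884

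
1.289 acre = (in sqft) 5.615e+04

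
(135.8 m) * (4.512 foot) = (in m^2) 186.8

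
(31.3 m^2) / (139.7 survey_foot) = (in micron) 7.351e+05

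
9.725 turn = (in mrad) 6.11e+04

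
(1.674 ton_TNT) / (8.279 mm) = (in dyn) 8.46e+16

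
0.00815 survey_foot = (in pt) 7.042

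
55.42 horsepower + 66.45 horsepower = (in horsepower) 121.9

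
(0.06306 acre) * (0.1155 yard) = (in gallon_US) 7120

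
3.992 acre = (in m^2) 1.616e+04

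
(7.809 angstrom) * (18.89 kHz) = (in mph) 3.3e-05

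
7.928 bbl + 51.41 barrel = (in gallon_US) 2492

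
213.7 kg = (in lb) 471.1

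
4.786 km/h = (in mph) 2.974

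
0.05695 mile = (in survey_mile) 0.05695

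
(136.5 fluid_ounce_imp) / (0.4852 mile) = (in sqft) 5.346e-05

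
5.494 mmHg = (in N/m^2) 732.5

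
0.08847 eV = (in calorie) 3.388e-21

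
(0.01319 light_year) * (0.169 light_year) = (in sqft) 2.148e+30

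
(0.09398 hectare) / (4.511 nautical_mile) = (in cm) 11.25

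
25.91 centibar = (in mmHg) 194.3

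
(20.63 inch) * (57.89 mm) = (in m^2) 0.03033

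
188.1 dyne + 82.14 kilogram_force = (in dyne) 8.055e+07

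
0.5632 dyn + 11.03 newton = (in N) 11.03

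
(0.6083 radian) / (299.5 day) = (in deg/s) 1.347e-06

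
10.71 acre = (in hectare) 4.334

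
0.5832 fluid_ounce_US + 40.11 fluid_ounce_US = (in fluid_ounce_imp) 42.36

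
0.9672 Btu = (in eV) 6.369e+21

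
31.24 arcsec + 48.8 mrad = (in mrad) 48.95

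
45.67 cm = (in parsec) 1.48e-17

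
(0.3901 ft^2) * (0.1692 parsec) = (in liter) 1.892e+17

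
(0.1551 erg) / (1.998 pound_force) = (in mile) 1.084e-12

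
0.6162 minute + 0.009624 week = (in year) 0.0001857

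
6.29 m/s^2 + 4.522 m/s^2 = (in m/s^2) 10.81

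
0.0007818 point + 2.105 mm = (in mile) 1.308e-06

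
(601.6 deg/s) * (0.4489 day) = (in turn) 6.481e+04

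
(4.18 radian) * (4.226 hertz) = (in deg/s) 1012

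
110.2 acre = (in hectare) 44.6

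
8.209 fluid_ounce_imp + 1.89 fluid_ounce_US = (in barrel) 0.001819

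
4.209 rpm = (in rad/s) 0.4408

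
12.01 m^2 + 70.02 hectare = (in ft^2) 7.537e+06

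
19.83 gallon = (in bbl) 0.4721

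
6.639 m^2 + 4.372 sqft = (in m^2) 7.045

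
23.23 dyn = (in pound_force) 5.222e-05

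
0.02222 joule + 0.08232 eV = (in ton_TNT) 5.311e-12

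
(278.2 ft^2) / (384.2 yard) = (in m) 0.07357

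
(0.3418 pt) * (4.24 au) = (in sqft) 8.233e+08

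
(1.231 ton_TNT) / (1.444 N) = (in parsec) 1.156e-07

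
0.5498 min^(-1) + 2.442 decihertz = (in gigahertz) 2.534e-10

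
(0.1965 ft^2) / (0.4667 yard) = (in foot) 0.1403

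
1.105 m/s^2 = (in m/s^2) 1.105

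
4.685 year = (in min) 2.462e+06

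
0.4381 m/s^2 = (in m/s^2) 0.4381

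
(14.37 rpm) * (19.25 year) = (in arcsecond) 1.884e+14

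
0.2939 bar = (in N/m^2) 2.939e+04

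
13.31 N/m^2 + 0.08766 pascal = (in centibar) 0.0134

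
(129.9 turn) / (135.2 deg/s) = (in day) 0.004003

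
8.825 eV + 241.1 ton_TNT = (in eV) 6.296e+30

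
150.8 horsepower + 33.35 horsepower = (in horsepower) 184.2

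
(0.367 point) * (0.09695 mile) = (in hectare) 2.02e-06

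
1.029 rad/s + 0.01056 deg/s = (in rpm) 9.828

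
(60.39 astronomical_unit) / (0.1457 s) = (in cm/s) 6.201e+15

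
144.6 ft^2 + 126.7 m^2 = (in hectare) 0.01401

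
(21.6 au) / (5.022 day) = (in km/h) 2.681e+07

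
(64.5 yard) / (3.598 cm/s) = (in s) 1639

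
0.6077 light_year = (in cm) 5.749e+17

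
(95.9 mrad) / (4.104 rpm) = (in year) 7.076e-09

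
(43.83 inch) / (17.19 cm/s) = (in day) 7.496e-05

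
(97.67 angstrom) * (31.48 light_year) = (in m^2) 2.909e+09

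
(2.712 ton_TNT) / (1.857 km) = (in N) 6.11e+06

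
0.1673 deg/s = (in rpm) 0.02788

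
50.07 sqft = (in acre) 0.001149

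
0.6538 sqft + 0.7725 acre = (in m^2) 3126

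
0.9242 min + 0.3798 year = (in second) 1.198e+07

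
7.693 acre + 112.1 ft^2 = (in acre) 7.696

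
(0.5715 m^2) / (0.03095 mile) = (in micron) 1.147e+04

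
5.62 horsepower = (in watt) 4191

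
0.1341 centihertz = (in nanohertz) 1.341e+06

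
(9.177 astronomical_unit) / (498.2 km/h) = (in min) 1.653e+08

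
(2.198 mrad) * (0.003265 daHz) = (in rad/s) 7.176e-05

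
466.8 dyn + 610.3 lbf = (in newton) 2715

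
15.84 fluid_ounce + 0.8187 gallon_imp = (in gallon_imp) 0.9217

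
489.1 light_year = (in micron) 4.627e+24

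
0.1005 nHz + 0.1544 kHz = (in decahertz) 15.44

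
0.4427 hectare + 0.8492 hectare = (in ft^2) 1.391e+05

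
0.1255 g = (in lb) 0.0002767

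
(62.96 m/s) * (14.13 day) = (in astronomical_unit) 0.0005138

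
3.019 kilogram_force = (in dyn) 2.961e+06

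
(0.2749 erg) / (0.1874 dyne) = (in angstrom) 1.467e+08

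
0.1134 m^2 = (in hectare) 1.134e-05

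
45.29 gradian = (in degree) 40.76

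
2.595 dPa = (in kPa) 0.0002595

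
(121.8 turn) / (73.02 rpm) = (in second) 100.1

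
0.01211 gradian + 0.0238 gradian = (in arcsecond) 116.3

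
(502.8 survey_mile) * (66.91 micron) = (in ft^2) 582.8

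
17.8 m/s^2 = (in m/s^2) 17.8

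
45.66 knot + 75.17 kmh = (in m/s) 44.37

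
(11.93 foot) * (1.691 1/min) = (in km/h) 0.3689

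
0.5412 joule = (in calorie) 0.1293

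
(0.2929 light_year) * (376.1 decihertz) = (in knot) 2.026e+17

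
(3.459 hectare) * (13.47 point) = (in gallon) 4.342e+04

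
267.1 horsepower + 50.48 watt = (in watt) 1.992e+05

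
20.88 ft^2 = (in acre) 0.0004793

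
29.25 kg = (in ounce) 1032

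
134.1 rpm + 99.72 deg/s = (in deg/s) 904.3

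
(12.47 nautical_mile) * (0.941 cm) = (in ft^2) 2339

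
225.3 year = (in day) 8.223e+04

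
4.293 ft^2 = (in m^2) 0.3988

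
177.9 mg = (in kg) 0.0001779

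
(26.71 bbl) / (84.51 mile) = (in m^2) 3.122e-05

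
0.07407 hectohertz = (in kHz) 0.007407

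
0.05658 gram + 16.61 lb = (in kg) 7.534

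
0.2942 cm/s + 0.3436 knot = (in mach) 0.0005278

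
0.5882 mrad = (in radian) 0.0005882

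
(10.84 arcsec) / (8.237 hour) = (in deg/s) 1.015e-07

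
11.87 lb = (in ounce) 189.9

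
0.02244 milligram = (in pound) 4.947e-08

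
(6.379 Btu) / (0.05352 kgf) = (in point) 3.635e+07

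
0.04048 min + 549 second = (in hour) 0.1532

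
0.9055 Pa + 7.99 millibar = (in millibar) 7.999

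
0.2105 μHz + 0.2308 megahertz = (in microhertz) 2.308e+11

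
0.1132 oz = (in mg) 3209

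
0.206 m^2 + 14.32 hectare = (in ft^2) 1.541e+06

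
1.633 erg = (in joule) 1.633e-07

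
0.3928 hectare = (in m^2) 3928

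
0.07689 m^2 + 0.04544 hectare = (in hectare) 0.04545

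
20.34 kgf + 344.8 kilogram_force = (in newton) 3581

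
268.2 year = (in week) 1.398e+04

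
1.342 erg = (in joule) 1.342e-07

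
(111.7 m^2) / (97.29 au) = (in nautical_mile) 4.144e-15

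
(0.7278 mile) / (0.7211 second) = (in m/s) 1624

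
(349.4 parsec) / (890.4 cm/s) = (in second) 1.211e+18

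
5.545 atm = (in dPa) 5.618e+06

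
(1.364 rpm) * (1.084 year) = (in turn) 7.771e+05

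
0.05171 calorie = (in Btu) 0.0002051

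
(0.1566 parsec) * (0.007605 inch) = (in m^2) 9.334e+11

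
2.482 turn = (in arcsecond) 3.217e+06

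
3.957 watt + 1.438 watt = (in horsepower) 0.007235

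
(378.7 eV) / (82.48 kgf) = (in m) 7.501e-20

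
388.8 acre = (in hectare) 157.3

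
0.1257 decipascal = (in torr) 9.428e-05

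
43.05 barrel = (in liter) 6844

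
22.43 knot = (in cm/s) 1154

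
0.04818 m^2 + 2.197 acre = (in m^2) 8891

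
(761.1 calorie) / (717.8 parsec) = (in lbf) 3.232e-17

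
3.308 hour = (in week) 0.01969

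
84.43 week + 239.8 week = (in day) 2270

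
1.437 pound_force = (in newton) 6.392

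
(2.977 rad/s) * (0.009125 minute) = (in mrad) 1630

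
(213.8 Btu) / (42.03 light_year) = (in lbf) 1.275e-13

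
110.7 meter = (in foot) 363.2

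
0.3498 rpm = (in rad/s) 0.03663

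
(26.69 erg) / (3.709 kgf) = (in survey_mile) 4.56e-11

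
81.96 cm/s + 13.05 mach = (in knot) 8639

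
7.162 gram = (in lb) 0.01579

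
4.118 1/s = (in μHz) 4.118e+06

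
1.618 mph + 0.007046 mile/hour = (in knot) 1.412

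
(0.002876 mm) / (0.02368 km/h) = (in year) 1.386e-11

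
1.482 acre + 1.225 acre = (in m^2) 1.095e+04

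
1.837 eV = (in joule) 2.943e-19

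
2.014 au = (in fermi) 3.013e+26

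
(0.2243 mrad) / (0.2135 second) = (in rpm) 0.01003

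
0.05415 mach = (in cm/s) 1844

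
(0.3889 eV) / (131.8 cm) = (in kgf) 4.821e-21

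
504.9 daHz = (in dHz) 5.049e+04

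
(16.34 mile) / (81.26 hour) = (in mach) 0.000264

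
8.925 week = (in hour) 1499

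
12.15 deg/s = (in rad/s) 0.2121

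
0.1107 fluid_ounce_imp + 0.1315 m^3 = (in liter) 131.5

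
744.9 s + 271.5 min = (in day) 0.1972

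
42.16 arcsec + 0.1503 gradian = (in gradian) 0.1633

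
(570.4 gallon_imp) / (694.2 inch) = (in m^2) 0.1471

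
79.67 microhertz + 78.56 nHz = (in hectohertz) 7.975e-07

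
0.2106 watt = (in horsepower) 0.0002824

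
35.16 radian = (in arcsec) 7.252e+06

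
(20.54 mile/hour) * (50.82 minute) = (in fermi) 2.8e+19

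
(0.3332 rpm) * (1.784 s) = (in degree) 3.567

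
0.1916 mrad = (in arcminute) 0.6587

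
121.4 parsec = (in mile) 2.328e+15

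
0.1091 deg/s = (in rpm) 0.01818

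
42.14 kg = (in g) 4.214e+04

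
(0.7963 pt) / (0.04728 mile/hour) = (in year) 4.215e-10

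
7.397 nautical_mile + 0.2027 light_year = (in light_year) 0.2027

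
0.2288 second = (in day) 2.648e-06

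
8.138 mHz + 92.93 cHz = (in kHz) 0.0009374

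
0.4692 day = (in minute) 675.6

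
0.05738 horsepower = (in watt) 42.79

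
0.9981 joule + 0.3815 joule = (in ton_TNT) 3.297e-10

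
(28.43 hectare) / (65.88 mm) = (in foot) 1.416e+07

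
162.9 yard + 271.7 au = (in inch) 1.6e+15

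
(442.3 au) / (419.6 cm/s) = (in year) 5e+05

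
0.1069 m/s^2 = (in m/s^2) 0.1069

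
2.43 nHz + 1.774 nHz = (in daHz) 4.204e-10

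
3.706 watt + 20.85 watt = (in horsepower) 0.03293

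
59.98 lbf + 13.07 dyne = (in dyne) 2.668e+07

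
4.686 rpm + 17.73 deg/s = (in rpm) 7.641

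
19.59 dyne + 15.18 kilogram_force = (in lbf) 33.47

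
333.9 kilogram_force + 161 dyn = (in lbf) 736.1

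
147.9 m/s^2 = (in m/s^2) 147.9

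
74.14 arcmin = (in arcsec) 4448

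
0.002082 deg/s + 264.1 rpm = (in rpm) 264.1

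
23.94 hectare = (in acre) 59.16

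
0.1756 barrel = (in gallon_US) 7.375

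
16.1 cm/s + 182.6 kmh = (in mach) 0.1494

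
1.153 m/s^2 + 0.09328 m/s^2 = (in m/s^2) 1.246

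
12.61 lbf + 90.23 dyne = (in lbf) 12.61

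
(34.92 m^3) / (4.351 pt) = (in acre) 5.622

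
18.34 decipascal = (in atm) 1.81e-05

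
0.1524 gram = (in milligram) 152.4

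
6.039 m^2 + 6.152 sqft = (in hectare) 0.0006611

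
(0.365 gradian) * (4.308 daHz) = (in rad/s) 0.247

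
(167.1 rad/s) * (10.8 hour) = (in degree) 3.722e+08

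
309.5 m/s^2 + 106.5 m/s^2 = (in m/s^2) 416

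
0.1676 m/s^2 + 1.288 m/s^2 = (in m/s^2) 1.456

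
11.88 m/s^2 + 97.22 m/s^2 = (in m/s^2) 109.1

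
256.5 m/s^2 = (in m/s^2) 256.5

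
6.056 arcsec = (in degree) 0.001682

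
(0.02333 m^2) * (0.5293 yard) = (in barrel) 0.07102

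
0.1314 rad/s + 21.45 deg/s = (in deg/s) 28.98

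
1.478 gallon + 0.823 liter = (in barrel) 0.04037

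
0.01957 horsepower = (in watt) 14.59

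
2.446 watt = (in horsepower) 0.00328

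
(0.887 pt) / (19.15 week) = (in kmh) 9.726e-11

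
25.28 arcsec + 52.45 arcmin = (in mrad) 15.38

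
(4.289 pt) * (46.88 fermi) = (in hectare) 7.093e-21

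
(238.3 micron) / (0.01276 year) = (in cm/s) 5.922e-08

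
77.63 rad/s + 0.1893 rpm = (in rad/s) 77.65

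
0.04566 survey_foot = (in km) 1.392e-05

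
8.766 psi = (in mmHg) 453.3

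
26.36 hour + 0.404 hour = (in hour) 26.76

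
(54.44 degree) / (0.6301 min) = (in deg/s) 1.44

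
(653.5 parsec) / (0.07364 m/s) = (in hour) 7.606e+16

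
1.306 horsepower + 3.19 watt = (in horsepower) 1.31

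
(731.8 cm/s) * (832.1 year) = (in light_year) 2.03e-05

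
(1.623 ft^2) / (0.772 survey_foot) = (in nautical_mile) 0.000346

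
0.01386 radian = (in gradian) 0.8824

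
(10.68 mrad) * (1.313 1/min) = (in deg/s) 0.01339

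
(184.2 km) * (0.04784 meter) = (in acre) 2.178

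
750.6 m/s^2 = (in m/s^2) 750.6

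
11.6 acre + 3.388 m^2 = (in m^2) 4.695e+04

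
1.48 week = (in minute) 1.492e+04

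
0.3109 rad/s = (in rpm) 2.969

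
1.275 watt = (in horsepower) 0.00171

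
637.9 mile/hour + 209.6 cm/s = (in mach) 0.8436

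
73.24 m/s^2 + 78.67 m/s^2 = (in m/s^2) 151.9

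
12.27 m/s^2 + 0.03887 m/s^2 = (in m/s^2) 12.31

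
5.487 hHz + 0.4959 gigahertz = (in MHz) 495.9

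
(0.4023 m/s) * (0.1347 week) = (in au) 2.191e-07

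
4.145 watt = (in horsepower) 0.005559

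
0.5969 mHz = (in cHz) 0.05969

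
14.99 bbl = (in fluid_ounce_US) 8.059e+04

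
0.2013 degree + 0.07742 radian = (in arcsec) 1.669e+04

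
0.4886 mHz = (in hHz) 4.886e-06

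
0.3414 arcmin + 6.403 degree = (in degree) 6.409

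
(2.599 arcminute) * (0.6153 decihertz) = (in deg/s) 0.002665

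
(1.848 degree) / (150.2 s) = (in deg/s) 0.0123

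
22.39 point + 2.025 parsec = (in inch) 2.46e+18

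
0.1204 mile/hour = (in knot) 0.1046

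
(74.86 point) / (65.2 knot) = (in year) 2.497e-11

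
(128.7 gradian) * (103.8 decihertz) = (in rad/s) 20.98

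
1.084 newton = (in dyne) 1.084e+05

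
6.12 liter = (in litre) 6.12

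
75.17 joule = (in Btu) 0.07125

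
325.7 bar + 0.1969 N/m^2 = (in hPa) 3.257e+05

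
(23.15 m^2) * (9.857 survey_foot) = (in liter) 6.955e+04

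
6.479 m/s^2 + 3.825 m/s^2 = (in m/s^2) 10.3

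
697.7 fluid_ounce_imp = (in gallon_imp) 4.361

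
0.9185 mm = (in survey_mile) 5.707e-07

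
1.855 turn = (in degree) 667.8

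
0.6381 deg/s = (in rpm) 0.1064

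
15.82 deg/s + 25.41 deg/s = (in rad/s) 0.7196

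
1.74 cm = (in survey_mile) 1.081e-05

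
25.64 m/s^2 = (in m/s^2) 25.64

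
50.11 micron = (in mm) 0.05011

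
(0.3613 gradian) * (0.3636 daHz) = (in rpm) 0.1971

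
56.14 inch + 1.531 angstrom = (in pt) 4042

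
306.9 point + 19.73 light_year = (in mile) 1.16e+14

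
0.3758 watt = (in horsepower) 0.000504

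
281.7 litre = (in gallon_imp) 61.97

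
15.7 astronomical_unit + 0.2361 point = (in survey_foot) 7.706e+12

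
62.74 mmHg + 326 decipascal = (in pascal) 8397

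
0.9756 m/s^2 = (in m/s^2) 0.9756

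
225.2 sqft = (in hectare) 0.002092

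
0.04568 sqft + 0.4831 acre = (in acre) 0.4831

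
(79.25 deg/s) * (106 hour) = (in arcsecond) 1.089e+11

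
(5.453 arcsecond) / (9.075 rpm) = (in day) 3.22e-10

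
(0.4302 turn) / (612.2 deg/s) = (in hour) 7.027e-05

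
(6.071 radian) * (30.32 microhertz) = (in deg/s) 0.01055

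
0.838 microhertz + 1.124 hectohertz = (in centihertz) 1.124e+04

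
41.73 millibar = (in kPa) 4.173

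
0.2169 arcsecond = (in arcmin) 0.003615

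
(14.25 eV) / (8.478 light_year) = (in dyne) 2.846e-30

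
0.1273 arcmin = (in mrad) 0.03703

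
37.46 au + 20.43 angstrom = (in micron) 5.604e+18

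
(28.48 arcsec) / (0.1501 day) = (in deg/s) 6.1e-07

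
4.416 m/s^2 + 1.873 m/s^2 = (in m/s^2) 6.289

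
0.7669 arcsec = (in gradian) 0.0002367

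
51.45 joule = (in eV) 3.211e+20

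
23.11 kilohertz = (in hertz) 2.311e+04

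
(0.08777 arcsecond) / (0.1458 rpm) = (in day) 3.226e-10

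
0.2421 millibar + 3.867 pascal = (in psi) 0.004072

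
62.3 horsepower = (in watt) 4.646e+04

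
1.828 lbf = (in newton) 8.131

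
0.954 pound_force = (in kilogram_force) 0.4327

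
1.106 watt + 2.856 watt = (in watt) 3.962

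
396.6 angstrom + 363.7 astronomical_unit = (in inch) 2.142e+15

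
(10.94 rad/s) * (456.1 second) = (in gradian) 3.177e+05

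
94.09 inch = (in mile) 0.001485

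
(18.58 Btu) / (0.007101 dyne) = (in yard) 3.019e+11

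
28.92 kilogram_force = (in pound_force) 63.76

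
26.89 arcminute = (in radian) 0.007822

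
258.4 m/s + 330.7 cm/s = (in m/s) 261.7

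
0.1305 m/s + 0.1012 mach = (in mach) 0.1016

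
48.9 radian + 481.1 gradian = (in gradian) 3594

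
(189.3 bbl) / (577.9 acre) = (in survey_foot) 4.222e-05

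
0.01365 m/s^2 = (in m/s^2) 0.01365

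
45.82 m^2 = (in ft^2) 493.2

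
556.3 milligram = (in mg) 556.3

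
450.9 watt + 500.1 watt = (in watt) 951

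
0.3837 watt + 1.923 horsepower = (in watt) 1434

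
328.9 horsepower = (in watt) 2.453e+05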